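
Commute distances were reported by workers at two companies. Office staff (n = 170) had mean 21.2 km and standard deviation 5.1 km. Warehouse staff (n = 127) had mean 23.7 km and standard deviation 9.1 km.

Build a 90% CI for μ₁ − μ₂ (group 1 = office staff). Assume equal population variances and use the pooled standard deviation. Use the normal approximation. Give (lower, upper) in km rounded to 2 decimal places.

(-3.87, -1.13)

Pooled variance s_p² = [169·5.1² + 126·9.1²] / (170+127−2) = 50.2703, so s_p = 7.0902.
SE_diff = s_p·√(1/n₁ + 1/n₂) = 7.0902·√(1/170 + 1/127) = 0.8316.
z* = 1.645; margin = 1.645 × 0.8316 = 1.3680.
Difference = 21.2 − 23.7 = -2.5000.
-2.5000 ± 1.3680 → (-3.87, -1.13).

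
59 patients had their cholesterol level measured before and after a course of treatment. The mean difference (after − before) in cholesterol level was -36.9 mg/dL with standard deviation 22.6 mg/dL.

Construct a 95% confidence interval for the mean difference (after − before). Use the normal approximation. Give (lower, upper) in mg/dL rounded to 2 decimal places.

(-42.67, -31.13)

This is a matched-pairs design, so SE = s_d/√n = 22.6/√59 = 2.9423.
Margin = 1.960 × 2.9423 = 5.7669; the interval is -36.9 ± 5.7669 = (-42.67, -31.13).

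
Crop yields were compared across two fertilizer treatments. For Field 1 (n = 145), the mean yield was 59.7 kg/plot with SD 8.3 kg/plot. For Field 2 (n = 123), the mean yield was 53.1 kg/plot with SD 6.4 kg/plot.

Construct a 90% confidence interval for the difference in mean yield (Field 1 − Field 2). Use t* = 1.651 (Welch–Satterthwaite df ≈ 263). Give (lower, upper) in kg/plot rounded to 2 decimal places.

SE₁ = s₁/√n₁ = 8.3/√145 = 0.6893; SE₂ = 6.4/√123 = 0.5771.
Independent samples, unequal variances: SE_diff = √(SE₁² + SE₂²) = √(0.47513449 + 0.33304441) = 0.8990.
t* = 1.651, so margin of error = 1.651 × 0.8990 = 1.4842.
Difference in means = 59.7 − 53.1 = 6.6000.
6.6000 ± 1.4842 → (5.12, 8.08).

(5.12, 8.08)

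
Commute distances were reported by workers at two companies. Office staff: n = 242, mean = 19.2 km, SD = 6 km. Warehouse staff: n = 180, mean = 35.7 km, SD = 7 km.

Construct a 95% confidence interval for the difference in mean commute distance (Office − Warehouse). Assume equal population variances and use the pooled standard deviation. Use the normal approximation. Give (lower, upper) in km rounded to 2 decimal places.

s_p = √[((n₁−1)s₁² + (n₂−1)s₂²)/(n₁+n₂−2)] = √[(241·6² + 179·7²)/420] = 6.4452.
SE = 6.4452·√(1/242 + 1/180) = 0.6344.
With z* = 1.960, margin = 1.960 × 0.6344 = 1.2434.
x̄₁ − x̄₂ = 19.2 − 35.7 = -16.5000; interval -16.5000 ± 1.2434 = (-17.74, -15.26).

(-17.74, -15.26)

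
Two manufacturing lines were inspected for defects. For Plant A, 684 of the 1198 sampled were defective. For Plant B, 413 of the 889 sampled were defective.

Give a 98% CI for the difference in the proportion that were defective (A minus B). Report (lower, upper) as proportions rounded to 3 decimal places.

(0.055, 0.158)

Sample proportions: 684/1198 = 0.5710, 413/889 = 0.4646.
Each SE is √(p̂(1−p̂)/n): √(0.5710·0.4290/1198) = 0.01430 and √(0.4646·0.5354/889) = 0.01673.
SE(p̂₁ − p̂₂) = √(SE₁² + SE₂²) = √(0.00020449 + 0.0002798929) = 0.02201, since the two samples are independent.
At 98% confidence z* = 2.326; margin = 2.326 × 0.02201 = 0.05120.
The difference is 0.5710 − 0.4646 = 0.1064, so the interval is 0.1064 ± 0.05120 = (0.055, 0.158).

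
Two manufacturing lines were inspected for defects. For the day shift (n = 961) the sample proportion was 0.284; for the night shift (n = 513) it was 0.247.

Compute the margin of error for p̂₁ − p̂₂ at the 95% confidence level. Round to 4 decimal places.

0.0470

The two standard errors are √(0.2840×0.7160/961) = 0.01455 and √(0.2470×0.7530/513) = 0.01904.
Because the samples are independent, SE_diff = √(0.01455² + 0.01904²) = 0.02396.
Using z* = 1.960 for 95%, ME = 1.960 × 0.02396 = 0.04696.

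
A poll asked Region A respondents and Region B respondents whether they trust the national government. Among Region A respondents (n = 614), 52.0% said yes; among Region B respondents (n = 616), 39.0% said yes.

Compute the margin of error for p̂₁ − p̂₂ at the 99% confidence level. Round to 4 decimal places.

0.0725

SE₁ = √(p̂₁(1−p̂₁)/n₁) = √(0.5200·0.4800/614) = 0.02016; SE₂ = √(0.3900·0.6100/616) = 0.01965.
Independent samples: SE of the difference = √(SE₁² + SE₂²) = √(0.0004064256 + 0.0003861225) = 0.02815.
z* for 99% confidence is 2.576, so the margin of error is 2.576 × 0.02815 = 0.07251.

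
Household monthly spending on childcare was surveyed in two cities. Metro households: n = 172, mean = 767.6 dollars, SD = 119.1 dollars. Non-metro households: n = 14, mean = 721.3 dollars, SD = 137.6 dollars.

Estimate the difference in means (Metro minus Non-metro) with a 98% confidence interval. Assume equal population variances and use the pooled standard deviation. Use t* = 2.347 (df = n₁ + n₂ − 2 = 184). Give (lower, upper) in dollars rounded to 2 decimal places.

(-32.30, 124.90)

Pooled variance s_p² = [171·119.1² + 13·137.6²] / (172+14−2) = 14520.3336, so s_p = 120.5003.
SE_diff = s_p·√(1/n₁ + 1/n₂) = 120.5003·√(1/172 + 1/14) = 33.4901.
t* = 2.347; margin = 2.347 × 33.4901 = 78.6013.
Difference = 767.6 − 721.3 = 46.3000.
46.3000 ± 78.6013 → (-32.30, 124.90).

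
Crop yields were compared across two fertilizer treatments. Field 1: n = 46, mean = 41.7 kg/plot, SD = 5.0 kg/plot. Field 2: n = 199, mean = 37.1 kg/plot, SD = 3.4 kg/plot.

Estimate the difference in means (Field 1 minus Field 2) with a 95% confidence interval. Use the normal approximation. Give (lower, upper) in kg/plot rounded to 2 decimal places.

(3.08, 6.12)

Per-group SEs: s₁/√n₁ = 5.0/√46 = 0.7372, s₂/√n₂ = 3.4/√199 = 0.2410.
Unpooled SE of the difference: √(0.54346384 + 0.058081) = 0.7756.
Margin of error = z* · SE = 1.960 × 0.7756 = 1.5202.
x̄₁ − x̄₂ = 41.7 − 37.1 = 4.6000.
CI: 4.6000 ± 1.5202 = (3.08, 6.12).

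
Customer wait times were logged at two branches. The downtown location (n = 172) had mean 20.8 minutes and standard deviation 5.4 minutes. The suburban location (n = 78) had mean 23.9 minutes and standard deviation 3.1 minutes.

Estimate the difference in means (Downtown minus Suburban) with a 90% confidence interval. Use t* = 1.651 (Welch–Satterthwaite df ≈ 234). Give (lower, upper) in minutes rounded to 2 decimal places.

(-3.99, -2.21)

Standard errors of each mean: 5.4/√172 = 0.4117 and 3.1/√78 = 0.3510.
SE(x̄₁ − x̄₂) = √(0.4117² + 0.3510²) = 0.5410 for independent samples with unequal variances.
With t* = 1.651, the margin is 1.651 × 0.5410 = 0.8932.
x̄₁ − x̄₂ = 20.8 − 23.9 = -3.1000; the interval is -3.1000 ± 0.8932 = (-3.99, -2.21).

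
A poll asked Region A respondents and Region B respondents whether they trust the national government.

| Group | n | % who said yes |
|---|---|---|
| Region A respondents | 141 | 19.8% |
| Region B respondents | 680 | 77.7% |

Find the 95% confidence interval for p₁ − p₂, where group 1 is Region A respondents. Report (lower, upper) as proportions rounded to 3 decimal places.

(-0.652, -0.506)

The two standard errors are √(0.1980×0.8020/141) = 0.03356 and √(0.7770×0.2230/680) = 0.01596.
Because the samples are independent, SE_diff = √(0.03356² + 0.01596²) = 0.03716.
Using z* = 1.960 for 95%, ME = 1.960 × 0.03716 = 0.07283.
p̂₁ − p̂₂ = -0.5790; interval -0.5790 ± 0.07283 gives (-0.652, -0.506).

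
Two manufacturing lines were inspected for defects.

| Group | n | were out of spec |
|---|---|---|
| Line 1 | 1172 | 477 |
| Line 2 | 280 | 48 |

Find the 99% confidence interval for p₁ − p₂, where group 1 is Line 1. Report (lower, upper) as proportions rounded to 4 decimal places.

(0.1668, 0.3044)

Sample proportions: 477/1172 = 0.4070, 48/280 = 0.1714.
Each SE is √(p̂(1−p̂)/n): √(0.4070·0.5930/1172) = 0.01435 and √(0.1714·0.8286/280) = 0.02252.
SE(p̂₁ − p̂₂) = √(SE₁² + SE₂²) = √(0.0002059225 + 0.0005071504) = 0.02670, since the two samples are independent.
At 99% confidence z* = 2.576; margin = 2.576 × 0.02670 = 0.06878.
The difference is 0.4070 − 0.1714 = 0.2356, so the interval is 0.2356 ± 0.06878 = (0.1668, 0.3044).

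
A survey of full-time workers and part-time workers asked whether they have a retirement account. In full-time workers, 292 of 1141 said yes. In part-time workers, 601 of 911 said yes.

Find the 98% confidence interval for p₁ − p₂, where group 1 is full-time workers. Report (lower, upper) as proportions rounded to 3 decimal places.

p̂₁ = 292/1141 = 0.2559 and p̂₂ = 601/911 = 0.6597.
SE₁ = √(p̂₁(1−p̂₁)/n₁) = √(0.2559·0.7441/1141) = 0.01292; SE₂ = √(0.6597·0.3403/911) = 0.01570.
Independent samples: SE of the difference = √(SE₁² + SE₂²) = √(0.0001669264 + 0.00024649) = 0.02033.
z* for 98% confidence is 2.326, so the margin of error is 2.326 × 0.02033 = 0.04729.
Point estimate p̂₁ − p̂₂ = 0.2559 − 0.6597 = -0.4038.
-0.4038 ± 0.04729 → (-0.451, -0.357).

(-0.451, -0.357)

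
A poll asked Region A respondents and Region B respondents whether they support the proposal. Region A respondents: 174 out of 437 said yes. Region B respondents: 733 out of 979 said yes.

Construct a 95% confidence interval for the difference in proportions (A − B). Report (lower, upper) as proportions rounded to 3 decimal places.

(-0.404, -0.297)

Sample proportions: 174/437 = 0.3982, 733/979 = 0.7487.
Each SE is √(p̂(1−p̂)/n): √(0.3982·0.6018/437) = 0.02342 and √(0.7487·0.2513/979) = 0.01386.
SE(p̂₁ − p̂₂) = √(SE₁² + SE₂²) = √(0.0005484964 + 0.0001920996) = 0.02721, since the two samples are independent.
At 95% confidence z* = 1.960; margin = 1.960 × 0.02721 = 0.05333.
The difference is 0.3982 − 0.7487 = -0.3505, so the interval is -0.3505 ± 0.05333 = (-0.404, -0.297).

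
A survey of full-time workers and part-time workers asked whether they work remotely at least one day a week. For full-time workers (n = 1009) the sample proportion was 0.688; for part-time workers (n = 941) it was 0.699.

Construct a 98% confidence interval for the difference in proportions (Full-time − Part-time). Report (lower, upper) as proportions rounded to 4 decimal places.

Each SE is √(p̂(1−p̂)/n): √(0.6880·0.3120/1009) = 0.01459 and √(0.6990·0.3010/941) = 0.01495.
SE(p̂₁ − p̂₂) = √(SE₁² + SE₂²) = √(0.0002128681 + 0.0002235025) = 0.02089, since the two samples are independent.
At 98% confidence z* = 2.326; margin = 2.326 × 0.02089 = 0.04859.
The difference is 0.6880 − 0.6990 = -0.0110, so the interval is -0.0110 ± 0.04859 = (-0.0596, 0.0376).

(-0.0596, 0.0376)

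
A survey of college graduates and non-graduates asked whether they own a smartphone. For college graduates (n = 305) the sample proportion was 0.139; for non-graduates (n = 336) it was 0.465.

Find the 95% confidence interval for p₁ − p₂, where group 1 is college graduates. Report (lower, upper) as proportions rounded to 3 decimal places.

SE₁ = √(p̂₁(1−p̂₁)/n₁) = √(0.1390·0.8610/305) = 0.01981; SE₂ = √(0.4650·0.5350/336) = 0.02721.
Independent samples: SE of the difference = √(SE₁² + SE₂²) = √(0.0003924361 + 0.0007403841) = 0.03366.
z* for 95% confidence is 1.960, so the margin of error is 1.960 × 0.03366 = 0.06597.
Point estimate p̂₁ − p̂₂ = 0.1390 − 0.4650 = -0.3260.
-0.3260 ± 0.06597 → (-0.392, -0.260).

(-0.392, -0.260)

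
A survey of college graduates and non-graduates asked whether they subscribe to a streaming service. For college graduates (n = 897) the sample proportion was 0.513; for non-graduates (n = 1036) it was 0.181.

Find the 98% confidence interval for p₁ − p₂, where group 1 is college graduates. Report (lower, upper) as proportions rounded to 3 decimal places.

(0.284, 0.380)

The two standard errors are √(0.5130×0.4870/897) = 0.01669 and √(0.1810×0.8190/1036) = 0.01196.
Because the samples are independent, SE_diff = √(0.01669² + 0.01196²) = 0.02053.
Using z* = 2.326 for 98%, ME = 2.326 × 0.02053 = 0.04775.
p̂₁ − p̂₂ = 0.3320; interval 0.3320 ± 0.04775 gives (0.284, 0.380).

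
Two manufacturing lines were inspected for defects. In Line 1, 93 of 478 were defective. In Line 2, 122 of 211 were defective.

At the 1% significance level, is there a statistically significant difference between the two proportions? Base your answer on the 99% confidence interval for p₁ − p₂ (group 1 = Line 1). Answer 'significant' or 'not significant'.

significant

Sample proportions: 93/478 = 0.1946, 122/211 = 0.5782.
Each SE is √(p̂(1−p̂)/n): √(0.1946·0.8054/478) = 0.01811 and √(0.5782·0.4218/211) = 0.03400.
SE(p̂₁ − p̂₂) = √(SE₁² + SE₂²) = √(0.0003279721 + 0.001156) = 0.03852, since the two samples are independent.
At 99% confidence z* = 2.576; margin = 2.576 × 0.03852 = 0.09923.
The difference is 0.1946 − 0.5782 = -0.3836, so the interval is -0.3836 ± 0.09923 = (-0.48283, -0.28437).
The interval (-0.48283, -0.28437) does not contain 0, so the difference is significant.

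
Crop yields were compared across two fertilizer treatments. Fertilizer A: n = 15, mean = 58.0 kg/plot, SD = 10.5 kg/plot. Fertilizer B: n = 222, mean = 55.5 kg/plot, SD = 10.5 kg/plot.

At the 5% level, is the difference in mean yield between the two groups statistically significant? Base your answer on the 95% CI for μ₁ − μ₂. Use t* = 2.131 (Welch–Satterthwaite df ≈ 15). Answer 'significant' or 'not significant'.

SE₁ = s₁/√n₁ = 10.5/√15 = 2.7111; SE₂ = 10.5/√222 = 0.7047.
Independent samples, unequal variances: SE_diff = √(SE₁² + SE₂²) = √(7.35006321 + 0.49660209) = 2.8012.
t* = 2.131, so margin of error = 2.131 × 2.8012 = 5.9694.
Difference in means = 58.0 − 55.5 = 2.5000.
2.5000 ± 5.9694 → (-3.4694, 8.4694).
The interval (-3.4694, 8.4694) contains 0, so the difference is not significant.

not significant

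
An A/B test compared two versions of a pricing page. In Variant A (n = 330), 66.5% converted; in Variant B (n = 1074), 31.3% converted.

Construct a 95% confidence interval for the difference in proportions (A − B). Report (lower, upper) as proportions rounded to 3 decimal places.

Each SE is √(p̂(1−p̂)/n): √(0.6650·0.3350/330) = 0.02598 and √(0.3130·0.6870/1074) = 0.01415.
SE(p̂₁ − p̂₂) = √(SE₁² + SE₂²) = √(0.0006749604 + 0.0002002225) = 0.02958, since the two samples are independent.
At 95% confidence z* = 1.960; margin = 1.960 × 0.02958 = 0.05798.
The difference is 0.6650 − 0.3130 = 0.3520, so the interval is 0.3520 ± 0.05798 = (0.294, 0.410).

(0.294, 0.410)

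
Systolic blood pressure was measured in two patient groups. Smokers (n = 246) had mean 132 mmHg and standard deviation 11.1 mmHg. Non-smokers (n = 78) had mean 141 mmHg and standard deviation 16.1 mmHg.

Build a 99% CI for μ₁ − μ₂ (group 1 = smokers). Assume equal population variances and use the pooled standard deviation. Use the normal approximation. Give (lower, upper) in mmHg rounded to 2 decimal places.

s_p = √[((n₁−1)s₁² + (n₂−1)s₂²)/(n₁+n₂−2)] = √[(245·11.1² + 77·16.1²)/322] = 12.4793.
SE = 12.4793·√(1/246 + 1/78) = 1.6216.
With z* = 2.576, margin = 2.576 × 1.6216 = 4.1772.
x̄₁ − x̄₂ = 132 − 141 = -9.0000; interval -9.0000 ± 4.1772 = (-13.18, -4.82).

(-13.18, -4.82)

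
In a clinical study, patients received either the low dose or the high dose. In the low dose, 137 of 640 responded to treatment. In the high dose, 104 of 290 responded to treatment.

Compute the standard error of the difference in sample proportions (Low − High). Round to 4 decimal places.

0.0325

Sample proportions: 137/640 = 0.2141, 104/290 = 0.3586.
Each SE is √(p̂(1−p̂)/n): √(0.2141·0.7859/640) = 0.01621 and √(0.3586·0.6414/290) = 0.02816.
SE(p̂₁ − p̂₂) = √(SE₁² + SE₂²) = √(0.0002627641 + 0.0007929856) = 0.03249, since the two samples are independent.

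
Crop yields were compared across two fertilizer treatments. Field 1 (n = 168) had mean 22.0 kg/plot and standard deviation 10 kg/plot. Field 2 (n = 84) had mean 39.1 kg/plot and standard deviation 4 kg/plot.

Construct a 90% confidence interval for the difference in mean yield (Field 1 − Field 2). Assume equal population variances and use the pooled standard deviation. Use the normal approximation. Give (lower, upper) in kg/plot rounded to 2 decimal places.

(-18.97, -15.23)

s_p = √[((n₁−1)s₁² + (n₂−1)s₂²)/(n₁+n₂−2)] = √[(167·10² + 83·4²)/250] = 8.4919.
SE = 8.4919·√(1/168 + 1/84) = 1.1348.
With z* = 1.645, margin = 1.645 × 1.1348 = 1.8667.
x̄₁ − x̄₂ = 22.0 − 39.1 = -17.1000; interval -17.1000 ± 1.8667 = (-18.97, -15.23).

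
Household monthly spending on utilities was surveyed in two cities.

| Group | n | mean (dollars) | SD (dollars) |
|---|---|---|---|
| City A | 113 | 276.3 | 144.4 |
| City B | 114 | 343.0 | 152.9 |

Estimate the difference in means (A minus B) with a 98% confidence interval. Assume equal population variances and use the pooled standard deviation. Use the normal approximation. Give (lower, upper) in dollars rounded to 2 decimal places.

Pooled variance s_p² = [112·144.4² + 113·152.9²] / (113+114−2) = 22120.5007, so s_p = 148.7296.
SE_diff = s_p·√(1/n₁ + 1/n₂) = 148.7296·√(1/113 + 1/114) = 19.7433.
z* = 2.326; margin = 2.326 × 19.7433 = 45.9229.
Difference = 276.3 − 343.0 = -66.7000.
-66.7000 ± 45.9229 → (-112.62, -20.78).

(-112.62, -20.78)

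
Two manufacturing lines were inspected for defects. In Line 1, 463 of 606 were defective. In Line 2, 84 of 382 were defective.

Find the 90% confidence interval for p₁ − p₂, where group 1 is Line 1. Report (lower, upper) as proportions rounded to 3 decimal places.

Sample proportions: 463/606 = 0.7640, 84/382 = 0.2199.
Each SE is √(p̂(1−p̂)/n): √(0.7640·0.2360/606) = 0.01725 and √(0.2199·0.7801/382) = 0.02119.
SE(p̂₁ − p̂₂) = √(SE₁² + SE₂²) = √(0.0002975625 + 0.0004490161) = 0.02732, since the two samples are independent.
At 90% confidence z* = 1.645; margin = 1.645 × 0.02732 = 0.04494.
The difference is 0.7640 − 0.2199 = 0.5441, so the interval is 0.5441 ± 0.04494 = (0.499, 0.589).

(0.499, 0.589)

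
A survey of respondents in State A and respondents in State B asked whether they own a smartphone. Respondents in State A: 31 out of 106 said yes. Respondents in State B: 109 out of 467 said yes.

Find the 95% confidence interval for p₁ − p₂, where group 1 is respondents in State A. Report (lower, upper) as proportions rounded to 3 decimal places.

p̂₁ = 31/106 = 0.2925 and p̂₂ = 109/467 = 0.2334.
SE₁ = √(p̂₁(1−p̂₁)/n₁) = √(0.2925·0.7075/106) = 0.04418; SE₂ = √(0.2334·0.7666/467) = 0.01957.
Independent samples: SE of the difference = √(SE₁² + SE₂²) = √(0.0019518724 + 0.0003829849) = 0.04832.
z* for 95% confidence is 1.960, so the margin of error is 1.960 × 0.04832 = 0.09471.
Point estimate p̂₁ − p̂₂ = 0.2925 − 0.2334 = 0.0591.
0.0591 ± 0.09471 → (-0.036, 0.154).

(-0.036, 0.154)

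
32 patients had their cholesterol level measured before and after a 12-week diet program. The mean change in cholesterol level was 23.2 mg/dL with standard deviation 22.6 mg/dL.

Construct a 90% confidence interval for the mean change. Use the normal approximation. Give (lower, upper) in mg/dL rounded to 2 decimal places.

(16.63, 29.77)

This is a matched-pairs design, so SE = s_d/√n = 22.6/√32 = 3.9952.
Margin = 1.645 × 3.9952 = 6.5721; the interval is 23.2 ± 6.5721 = (16.63, 29.77).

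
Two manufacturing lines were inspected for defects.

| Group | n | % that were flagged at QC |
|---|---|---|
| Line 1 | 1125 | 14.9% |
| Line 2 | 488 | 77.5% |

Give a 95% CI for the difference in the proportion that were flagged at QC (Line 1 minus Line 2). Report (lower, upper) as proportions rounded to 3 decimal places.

(-0.668, -0.584)

The two standard errors are √(0.1490×0.8510/1125) = 0.01062 and √(0.7750×0.2250/488) = 0.01890.
Because the samples are independent, SE_diff = √(0.01062² + 0.01890²) = 0.02168.
Using z* = 1.960 for 95%, ME = 1.960 × 0.02168 = 0.04249.
p̂₁ − p̂₂ = -0.6260; interval -0.6260 ± 0.04249 gives (-0.668, -0.584).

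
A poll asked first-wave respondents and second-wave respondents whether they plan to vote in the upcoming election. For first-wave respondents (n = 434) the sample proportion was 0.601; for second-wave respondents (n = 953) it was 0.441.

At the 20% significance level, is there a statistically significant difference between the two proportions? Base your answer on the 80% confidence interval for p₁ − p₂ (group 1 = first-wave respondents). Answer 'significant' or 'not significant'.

significant

The two standard errors are √(0.6010×0.3990/434) = 0.02351 and √(0.4410×0.5590/953) = 0.01608.
Because the samples are independent, SE_diff = √(0.02351² + 0.01608²) = 0.02848.
Using z* = 1.282 for 80%, ME = 1.282 × 0.02848 = 0.03651.
p̂₁ − p̂₂ = 0.1600; interval 0.1600 ± 0.03651 gives (0.12349, 0.19651).
The interval (0.12349, 0.19651) does not contain 0, so the difference is significant.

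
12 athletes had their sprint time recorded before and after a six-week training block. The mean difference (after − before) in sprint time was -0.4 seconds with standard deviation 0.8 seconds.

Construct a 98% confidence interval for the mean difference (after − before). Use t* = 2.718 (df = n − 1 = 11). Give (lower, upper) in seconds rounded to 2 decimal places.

Paired design: SE = s_d/√n = 0.8/√12 = 0.2309.
t* = 2.718; margin of error = 2.718 × 0.2309 = 0.6276.
-0.4 ± 0.6276 → (-1.03, 0.23).

(-1.03, 0.23)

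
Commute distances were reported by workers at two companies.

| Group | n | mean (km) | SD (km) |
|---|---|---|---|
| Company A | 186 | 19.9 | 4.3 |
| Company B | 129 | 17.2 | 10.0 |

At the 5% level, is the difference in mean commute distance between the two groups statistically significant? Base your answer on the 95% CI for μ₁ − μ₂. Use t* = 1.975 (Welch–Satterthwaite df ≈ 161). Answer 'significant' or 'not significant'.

significant

Per-group SEs: s₁/√n₁ = 4.3/√186 = 0.3153, s₂/√n₂ = 10.0/√129 = 0.8805.
Unpooled SE of the difference: √(0.09941409 + 0.77528025) = 0.9353.
Margin of error = t* · SE = 1.975 × 0.9353 = 1.8472.
x̄₁ − x̄₂ = 19.9 − 17.2 = 2.7000.
CI: 2.7000 ± 1.8472 = (0.8528, 4.5472).
The interval (0.8528, 4.5472) does not contain 0, so the difference is significant.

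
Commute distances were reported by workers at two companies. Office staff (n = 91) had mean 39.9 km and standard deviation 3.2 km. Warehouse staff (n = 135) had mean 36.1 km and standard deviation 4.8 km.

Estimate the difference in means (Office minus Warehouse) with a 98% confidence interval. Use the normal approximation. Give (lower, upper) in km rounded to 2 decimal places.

(2.56, 5.04)

Standard errors of each mean: 3.2/√91 = 0.3355 and 4.8/√135 = 0.4131.
SE(x̄₁ − x̄₂) = √(0.3355² + 0.4131²) = 0.5322 for independent samples with unequal variances.
With z* = 2.326, the margin is 2.326 × 0.5322 = 1.2379.
x̄₁ − x̄₂ = 39.9 − 36.1 = 3.8000; the interval is 3.8000 ± 1.2379 = (2.56, 5.04).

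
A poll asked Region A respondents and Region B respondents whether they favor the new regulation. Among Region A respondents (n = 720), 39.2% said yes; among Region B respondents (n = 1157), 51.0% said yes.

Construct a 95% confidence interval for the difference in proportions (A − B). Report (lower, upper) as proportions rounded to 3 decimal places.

(-0.164, -0.072)

SE₁ = √(p̂₁(1−p̂₁)/n₁) = √(0.3920·0.6080/720) = 0.01819; SE₂ = √(0.5100·0.4900/1157) = 0.01470.
Independent samples: SE of the difference = √(SE₁² + SE₂²) = √(0.0003308761 + 0.00021609) = 0.02339.
z* for 95% confidence is 1.960, so the margin of error is 1.960 × 0.02339 = 0.04584.
Point estimate p̂₁ − p̂₂ = 0.3920 − 0.5100 = -0.1180.
-0.1180 ± 0.04584 → (-0.164, -0.072).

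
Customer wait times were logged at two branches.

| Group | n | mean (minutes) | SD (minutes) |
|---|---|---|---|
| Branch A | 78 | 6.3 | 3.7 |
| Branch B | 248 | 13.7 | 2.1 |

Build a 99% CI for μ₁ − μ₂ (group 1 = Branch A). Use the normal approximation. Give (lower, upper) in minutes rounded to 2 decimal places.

Standard errors of each mean: 3.7/√78 = 0.4189 and 2.1/√248 = 0.1334.
SE(x̄₁ − x̄₂) = √(0.4189² + 0.1334²) = 0.4396 for independent samples with unequal variances.
With z* = 2.576, the margin is 2.576 × 0.4396 = 1.1324.
x̄₁ − x̄₂ = 6.3 − 13.7 = -7.4000; the interval is -7.4000 ± 1.1324 = (-8.53, -6.27).

(-8.53, -6.27)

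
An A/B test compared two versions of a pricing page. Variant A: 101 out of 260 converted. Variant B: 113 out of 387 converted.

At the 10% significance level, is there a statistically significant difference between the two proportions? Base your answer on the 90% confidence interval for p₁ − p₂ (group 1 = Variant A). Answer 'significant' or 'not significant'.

First, p̂₁ = 101/260 = 0.3885; p̂₂ = 113/387 = 0.2920.
The two standard errors are √(0.3885×0.6115/260) = 0.03023 and √(0.2920×0.7080/387) = 0.02311.
Because the samples are independent, SE_diff = √(0.03023² + 0.02311²) = 0.03805.
Using z* = 1.645 for 90%, ME = 1.645 × 0.03805 = 0.06259.
p̂₁ − p̂₂ = 0.0965; interval 0.0965 ± 0.06259 gives (0.03391, 0.15909).
The interval (0.03391, 0.15909) does not contain 0, so the difference is significant.

significant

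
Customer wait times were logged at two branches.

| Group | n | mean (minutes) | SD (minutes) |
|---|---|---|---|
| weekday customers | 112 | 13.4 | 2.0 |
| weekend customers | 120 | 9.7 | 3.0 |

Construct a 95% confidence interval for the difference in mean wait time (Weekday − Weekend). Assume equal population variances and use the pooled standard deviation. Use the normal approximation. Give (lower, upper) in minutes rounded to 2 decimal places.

Pooled variance s_p² = [111·2.0² + 119·3.0²] / (112+120−2) = 6.5870, so s_p = 2.5665.
SE_diff = s_p·√(1/n₁ + 1/n₂) = 2.5665·√(1/112 + 1/120) = 0.3372.
z* = 1.960; margin = 1.960 × 0.3372 = 0.6609.
Difference = 13.4 − 9.7 = 3.7000.
3.7000 ± 0.6609 → (3.04, 4.36).

(3.04, 4.36)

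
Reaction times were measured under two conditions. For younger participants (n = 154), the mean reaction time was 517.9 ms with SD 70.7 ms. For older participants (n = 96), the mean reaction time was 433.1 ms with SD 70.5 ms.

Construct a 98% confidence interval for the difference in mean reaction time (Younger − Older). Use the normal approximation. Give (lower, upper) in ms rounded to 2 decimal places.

Standard errors of each mean: 70.7/√154 = 5.6972 and 70.5/√96 = 7.1954.
SE(x̄₁ − x̄₂) = √(5.6972² + 7.1954²) = 9.1778 for independent samples with unequal variances.
With z* = 2.326, the margin is 2.326 × 9.1778 = 21.3476.
x̄₁ − x̄₂ = 517.9 − 433.1 = 84.8000; the interval is 84.8000 ± 21.3476 = (63.45, 106.15).

(63.45, 106.15)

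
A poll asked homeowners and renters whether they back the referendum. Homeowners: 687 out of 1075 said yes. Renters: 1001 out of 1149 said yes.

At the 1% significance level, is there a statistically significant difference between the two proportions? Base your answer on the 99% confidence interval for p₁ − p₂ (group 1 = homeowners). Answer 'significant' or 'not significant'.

Sample proportions: 687/1075 = 0.6391, 1001/1149 = 0.8712.
Each SE is √(p̂(1−p̂)/n): √(0.6391·0.3609/1075) = 0.01465 and √(0.8712·0.1288/1149) = 0.00988.
SE(p̂₁ − p̂₂) = √(SE₁² + SE₂²) = √(0.0002146225 + 0.0000976144) = 0.01767, since the two samples are independent.
At 99% confidence z* = 2.576; margin = 2.576 × 0.01767 = 0.04552.
The difference is 0.6391 − 0.8712 = -0.2321, so the interval is -0.2321 ± 0.04552 = (-0.27762, -0.18658).
The interval (-0.27762, -0.18658) does not contain 0, so the difference is significant.

significant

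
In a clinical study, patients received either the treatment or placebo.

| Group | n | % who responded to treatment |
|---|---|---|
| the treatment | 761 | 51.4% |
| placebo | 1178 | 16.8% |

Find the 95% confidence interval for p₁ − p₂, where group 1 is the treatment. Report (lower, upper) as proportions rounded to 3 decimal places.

Each SE is √(p̂(1−p̂)/n): √(0.5140·0.4860/761) = 0.01812 and √(0.1680·0.8320/1178) = 0.01089.
SE(p̂₁ − p̂₂) = √(SE₁² + SE₂²) = √(0.0003283344 + 0.0001185921) = 0.02114, since the two samples are independent.
At 95% confidence z* = 1.960; margin = 1.960 × 0.02114 = 0.04143.
The difference is 0.5140 − 0.1680 = 0.3460, so the interval is 0.3460 ± 0.04143 = (0.305, 0.387).

(0.305, 0.387)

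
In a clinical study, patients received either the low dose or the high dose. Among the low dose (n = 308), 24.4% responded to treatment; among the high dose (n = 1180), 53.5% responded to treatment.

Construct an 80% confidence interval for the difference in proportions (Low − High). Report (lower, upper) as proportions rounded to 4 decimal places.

The two standard errors are √(0.2440×0.7560/308) = 0.02447 and √(0.5350×0.4650/1180) = 0.01452.
Because the samples are independent, SE_diff = √(0.02447² + 0.01452²) = 0.02845.
Using z* = 1.282 for 80%, ME = 1.282 × 0.02845 = 0.03647.
p̂₁ − p̂₂ = -0.2910; interval -0.2910 ± 0.03647 gives (-0.3275, -0.2545).

(-0.3275, -0.2545)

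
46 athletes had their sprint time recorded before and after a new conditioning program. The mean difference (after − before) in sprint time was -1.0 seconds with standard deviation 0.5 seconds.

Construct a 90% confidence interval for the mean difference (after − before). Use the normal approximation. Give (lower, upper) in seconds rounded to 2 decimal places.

(-1.12, -0.88)

This is a matched-pairs design, so SE = s_d/√n = 0.5/√46 = 0.0737.
Margin = 1.645 × 0.0737 = 0.1212; the interval is -1.0 ± 0.1212 = (-1.12, -0.88).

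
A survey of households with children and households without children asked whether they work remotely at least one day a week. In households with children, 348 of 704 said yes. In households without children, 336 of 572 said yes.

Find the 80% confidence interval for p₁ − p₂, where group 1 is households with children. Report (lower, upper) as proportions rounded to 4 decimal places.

(-0.1289, -0.0573)

p̂₁ = 348/704 = 0.4943 and p̂₂ = 336/572 = 0.5874.
SE₁ = √(p̂₁(1−p̂₁)/n₁) = √(0.4943·0.5057/704) = 0.01884; SE₂ = √(0.5874·0.4126/572) = 0.02058.
Independent samples: SE of the difference = √(SE₁² + SE₂²) = √(0.0003549456 + 0.0004235364) = 0.02790.
z* for 80% confidence is 1.282, so the margin of error is 1.282 × 0.02790 = 0.03577.
Point estimate p̂₁ − p̂₂ = 0.4943 − 0.5874 = -0.0931.
-0.0931 ± 0.03577 → (-0.1289, -0.0573).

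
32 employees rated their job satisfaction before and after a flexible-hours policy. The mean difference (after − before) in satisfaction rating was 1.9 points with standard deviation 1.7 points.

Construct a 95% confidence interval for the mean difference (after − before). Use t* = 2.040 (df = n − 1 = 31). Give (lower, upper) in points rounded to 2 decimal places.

Paired design: SE = s_d/√n = 1.7/√32 = 0.3005.
t* = 2.040; margin of error = 2.040 × 0.3005 = 0.6130.
1.9 ± 0.6130 → (1.29, 2.51).

(1.29, 2.51)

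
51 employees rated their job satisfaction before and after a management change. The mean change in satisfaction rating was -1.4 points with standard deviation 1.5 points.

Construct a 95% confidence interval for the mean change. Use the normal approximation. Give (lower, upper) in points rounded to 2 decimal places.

Paired design: SE = s_d/√n = 1.5/√51 = 0.2100.
z* = 1.960; margin of error = 1.960 × 0.2100 = 0.4116.
-1.4 ± 0.4116 → (-1.81, -0.99).

(-1.81, -0.99)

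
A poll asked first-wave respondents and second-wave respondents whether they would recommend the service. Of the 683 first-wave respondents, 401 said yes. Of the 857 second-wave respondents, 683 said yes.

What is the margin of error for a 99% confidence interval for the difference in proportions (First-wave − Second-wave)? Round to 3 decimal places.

0.060

First, p̂₁ = 401/683 = 0.5871; p̂₂ = 683/857 = 0.7970.
The two standard errors are √(0.5871×0.4129/683) = 0.01884 and √(0.7970×0.2030/857) = 0.01374.
Because the samples are independent, SE_diff = √(0.01884² + 0.01374²) = 0.02332.
Using z* = 2.576 for 99%, ME = 2.576 × 0.02332 = 0.06007.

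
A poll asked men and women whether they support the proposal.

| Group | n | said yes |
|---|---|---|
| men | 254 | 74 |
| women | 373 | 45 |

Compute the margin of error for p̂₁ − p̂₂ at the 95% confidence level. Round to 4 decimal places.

0.0649

First, p̂₁ = 74/254 = 0.2913; p̂₂ = 45/373 = 0.1206.
The two standard errors are √(0.2913×0.7087/254) = 0.02851 and √(0.1206×0.8794/373) = 0.01686.
Because the samples are independent, SE_diff = √(0.02851² + 0.01686²) = 0.03312.
Using z* = 1.960 for 95%, ME = 1.960 × 0.03312 = 0.06492.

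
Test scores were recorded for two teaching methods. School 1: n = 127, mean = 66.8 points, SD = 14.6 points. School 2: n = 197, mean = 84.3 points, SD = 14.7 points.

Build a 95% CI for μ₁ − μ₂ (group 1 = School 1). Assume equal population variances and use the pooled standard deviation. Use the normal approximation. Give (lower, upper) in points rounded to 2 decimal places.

(-20.77, -14.23)

s_p = √[((n₁−1)s₁² + (n₂−1)s₂²)/(n₁+n₂−2)] = √[(126·14.6² + 196·14.7²)/322] = 14.6610.
SE = 14.6610·√(1/127 + 1/197) = 1.6684.
With z* = 1.960, margin = 1.960 × 1.6684 = 3.2701.
x̄₁ − x̄₂ = 66.8 − 84.3 = -17.5000; interval -17.5000 ± 3.2701 = (-20.77, -14.23).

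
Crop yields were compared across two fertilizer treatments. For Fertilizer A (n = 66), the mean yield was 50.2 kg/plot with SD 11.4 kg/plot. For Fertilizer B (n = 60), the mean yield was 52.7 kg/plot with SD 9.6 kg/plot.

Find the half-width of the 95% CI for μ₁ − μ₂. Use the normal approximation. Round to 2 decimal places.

SE₁ = s₁/√n₁ = 11.4/√66 = 1.4032; SE₂ = 9.6/√60 = 1.2394.
Independent samples, unequal variances: SE_diff = √(SE₁² + SE₂²) = √(1.96897024 + 1.53611236) = 1.8722.
z* = 1.960, so margin of error = 1.960 × 1.8722 = 3.6695.

3.67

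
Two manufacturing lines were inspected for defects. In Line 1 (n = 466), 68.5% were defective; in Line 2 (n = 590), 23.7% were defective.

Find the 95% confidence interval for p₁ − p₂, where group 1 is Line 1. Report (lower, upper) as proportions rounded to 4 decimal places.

Each SE is √(p̂(1−p̂)/n): √(0.6850·0.3150/466) = 0.02152 and √(0.2370·0.7630/590) = 0.01751.
SE(p̂₁ − p̂₂) = √(SE₁² + SE₂²) = √(0.0004631104 + 0.0003066001) = 0.02774, since the two samples are independent.
At 95% confidence z* = 1.960; margin = 1.960 × 0.02774 = 0.05437.
The difference is 0.6850 − 0.2370 = 0.4480, so the interval is 0.4480 ± 0.05437 = (0.3936, 0.5024).

(0.3936, 0.5024)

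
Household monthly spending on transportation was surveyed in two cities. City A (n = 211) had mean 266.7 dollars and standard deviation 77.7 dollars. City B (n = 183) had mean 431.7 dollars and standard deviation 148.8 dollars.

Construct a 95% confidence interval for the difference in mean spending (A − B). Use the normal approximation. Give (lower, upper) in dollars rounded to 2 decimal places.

Standard errors of each mean: 77.7/√211 = 5.3491 and 148.8/√183 = 10.9996.
SE(x̄₁ − x̄₂) = √(5.3491² + 10.9996²) = 12.2313 for independent samples with unequal variances.
With z* = 1.960, the margin is 1.960 × 12.2313 = 23.9733.
x̄₁ − x̄₂ = 266.7 − 431.7 = -165.0000; the interval is -165.0000 ± 23.9733 = (-188.97, -141.03).

(-188.97, -141.03)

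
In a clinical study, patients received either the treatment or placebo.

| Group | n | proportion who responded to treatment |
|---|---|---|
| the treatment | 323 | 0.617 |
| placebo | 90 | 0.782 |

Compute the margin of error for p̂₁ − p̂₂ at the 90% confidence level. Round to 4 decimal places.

Each SE is √(p̂(1−p̂)/n): √(0.6170·0.3830/323) = 0.02705 and √(0.7820·0.2180/90) = 0.04352.
SE(p̂₁ − p̂₂) = √(SE₁² + SE₂²) = √(0.0007317025 + 0.0018939904) = 0.05124, since the two samples are independent.
At 90% confidence z* = 1.645; margin = 1.645 × 0.05124 = 0.08429.

0.0843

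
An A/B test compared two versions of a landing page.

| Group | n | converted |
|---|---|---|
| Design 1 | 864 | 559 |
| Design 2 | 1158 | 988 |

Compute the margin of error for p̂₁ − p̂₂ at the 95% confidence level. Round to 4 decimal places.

0.0378

Sample proportions: 559/864 = 0.6470, 988/1158 = 0.8532.
Each SE is √(p̂(1−p̂)/n): √(0.6470·0.3530/864) = 0.01626 and √(0.8532·0.1468/1158) = 0.01040.
SE(p̂₁ − p̂₂) = √(SE₁² + SE₂²) = √(0.0002643876 + 0.00010816) = 0.01930, since the two samples are independent.
At 95% confidence z* = 1.960; margin = 1.960 × 0.01930 = 0.03783.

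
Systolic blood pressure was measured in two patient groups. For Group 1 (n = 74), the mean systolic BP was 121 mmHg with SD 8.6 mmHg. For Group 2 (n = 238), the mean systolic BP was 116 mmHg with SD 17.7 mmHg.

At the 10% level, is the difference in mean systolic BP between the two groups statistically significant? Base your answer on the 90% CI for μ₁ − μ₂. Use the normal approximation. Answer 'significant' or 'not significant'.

significant

Standard errors of each mean: 8.6/√74 = 0.9997 and 17.7/√238 = 1.1473.
SE(x̄₁ − x̄₂) = √(0.9997² + 1.1473²) = 1.5217 for independent samples with unequal variances.
With z* = 1.645, the margin is 1.645 × 1.5217 = 2.5032.
x̄₁ − x̄₂ = 121 − 116 = 5.0000; the interval is 5.0000 ± 2.5032 = (2.4968, 7.5032).
The interval (2.4968, 7.5032) does not contain 0, so the difference is significant.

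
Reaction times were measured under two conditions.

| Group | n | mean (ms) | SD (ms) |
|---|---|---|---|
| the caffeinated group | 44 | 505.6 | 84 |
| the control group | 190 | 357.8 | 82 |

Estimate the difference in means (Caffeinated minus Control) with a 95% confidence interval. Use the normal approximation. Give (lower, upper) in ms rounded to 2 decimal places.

Standard errors of each mean: 84/√44 = 12.6635 and 82/√190 = 5.9489.
SE(x̄₁ − x̄₂) = √(12.6635² + 5.9489²) = 13.9912 for independent samples with unequal variances.
With z* = 1.960, the margin is 1.960 × 13.9912 = 27.4228.
x̄₁ − x̄₂ = 505.6 − 357.8 = 147.8000; the interval is 147.8000 ± 27.4228 = (120.38, 175.22).

(120.38, 175.22)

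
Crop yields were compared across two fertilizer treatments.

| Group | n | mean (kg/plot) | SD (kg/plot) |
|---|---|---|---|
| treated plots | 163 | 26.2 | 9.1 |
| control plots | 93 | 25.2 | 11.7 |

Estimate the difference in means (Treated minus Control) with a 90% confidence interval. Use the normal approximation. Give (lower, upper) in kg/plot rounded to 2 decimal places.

(-1.31, 3.31)

Standard errors of each mean: 9.1/√163 = 0.7128 and 11.7/√93 = 1.2132.
SE(x̄₁ − x̄₂) = √(0.7128² + 1.2132²) = 1.4071 for independent samples with unequal variances.
With z* = 1.645, the margin is 1.645 × 1.4071 = 2.3147.
x̄₁ − x̄₂ = 26.2 − 25.2 = 1.0000; the interval is 1.0000 ± 2.3147 = (-1.31, 3.31).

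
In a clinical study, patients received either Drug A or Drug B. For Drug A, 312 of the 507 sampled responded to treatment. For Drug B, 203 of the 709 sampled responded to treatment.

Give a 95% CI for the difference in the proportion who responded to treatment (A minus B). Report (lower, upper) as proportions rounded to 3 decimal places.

(0.275, 0.383)

Sample proportions: 312/507 = 0.6154, 203/709 = 0.2863.
Each SE is √(p̂(1−p̂)/n): √(0.6154·0.3846/507) = 0.02161 and √(0.2863·0.7137/709) = 0.01698.
SE(p̂₁ − p̂₂) = √(SE₁² + SE₂²) = √(0.0004669921 + 0.0002883204) = 0.02748, since the two samples are independent.
At 95% confidence z* = 1.960; margin = 1.960 × 0.02748 = 0.05386.
The difference is 0.6154 − 0.2863 = 0.3291, so the interval is 0.3291 ± 0.05386 = (0.275, 0.383).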